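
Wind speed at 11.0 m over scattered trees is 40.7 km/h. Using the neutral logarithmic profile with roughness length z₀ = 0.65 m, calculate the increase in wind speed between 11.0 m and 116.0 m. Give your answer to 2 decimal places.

Log law: V₂ = V₁ · ln(z₂/z₀)/ln(z₁/z₀) = 40.7 × 5.1844/2.8287 = 74.5946 km/h
ΔV = 74.5946 − 40.7 = 33.8946 km/h

33.89 km/h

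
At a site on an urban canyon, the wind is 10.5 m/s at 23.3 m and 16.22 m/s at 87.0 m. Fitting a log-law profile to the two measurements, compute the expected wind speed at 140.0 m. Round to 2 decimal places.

Log law: V ∝ ln(z/z₀). From the pair, with r = V₁/V₂ = 0.64735,
ln z₀ = (ln z₁ − r·ln z₂)/(1 − r) = (3.1485 − 0.64735×4.4659)/0.35265 = 0.7300 → z₀ = 2.075 m
V₃ = V₁ · ln(z₃/z₀)/ln(z₁/z₀) = 10.5 × 4.2116/2.4184 = 18.2855 m/s

18.29 m/s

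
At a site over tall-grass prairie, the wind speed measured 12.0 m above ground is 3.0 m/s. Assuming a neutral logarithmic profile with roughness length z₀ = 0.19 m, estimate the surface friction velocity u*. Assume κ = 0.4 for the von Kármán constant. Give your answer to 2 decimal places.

Log law: V(z) = (u*/κ) · ln(z/z₀) ⇒ u* = κ · V / ln(z/z₀)
u* = 0.4 × 3.0 / ln(12.0/0.19) = 0.4 × 3.0 / 4.1456
   = 1.2000 / 4.1456 = 0.2895 m/s

u* ≈ 0.29 m/s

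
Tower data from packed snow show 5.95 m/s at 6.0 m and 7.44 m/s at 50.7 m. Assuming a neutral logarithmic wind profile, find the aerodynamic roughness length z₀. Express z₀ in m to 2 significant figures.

Log law: V(z) ∝ ln(z/z₀). With r = V₁/V₂ = 5.95/7.44 = 0.79973,
r · ln(z₂/z₀) = ln(z₁/z₀) ⇒ ln z₀ = (ln z₁ − r·ln z₂)/(1 − r)
ln z₀ = (1.79176 − 0.79973×3.92593) / 0.20027 = -6.7306
z₀ = exp(-6.7306) = 0.001194 m

z₀ ≈ 0.0012 m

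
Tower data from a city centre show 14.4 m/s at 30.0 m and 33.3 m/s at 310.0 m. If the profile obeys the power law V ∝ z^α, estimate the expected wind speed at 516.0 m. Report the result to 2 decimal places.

First find α: α = ln(V₂/V₁)/ln(z₂/z₁) = ln(33.3/14.4)/ln(310.0/30.0) = 0.83833/2.33537 = 0.3590
Extrapolate from 310.0 m to 516.0 m: V₃ = 33.3 × (516.0/310.0)^0.3590 = 33.3 × 1.2007 = 39.9834 m/s

39.98 m/s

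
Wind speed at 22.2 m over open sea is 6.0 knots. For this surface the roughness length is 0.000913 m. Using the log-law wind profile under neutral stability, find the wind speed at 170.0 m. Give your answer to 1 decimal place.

7.2 knots

Log law: V(z) ∝ ln(z/z₀), so V₂/V₁ = ln(z₂/z₀) / ln(z₁/z₀).
ln(170.0/0.000913) = 12.1346, ln(22.2/0.000913) = 10.0989
V₂ = 6.0 × 12.1346/10.0989 = 6.0 × 1.2016 = 7.2095 knots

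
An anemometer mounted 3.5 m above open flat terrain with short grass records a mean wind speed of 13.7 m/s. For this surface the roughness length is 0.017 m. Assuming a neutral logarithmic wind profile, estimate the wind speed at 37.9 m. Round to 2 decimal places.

Log law: V(z) ∝ ln(z/z₀), so V₂/V₁ = ln(z₂/z₀) / ln(z₁/z₀).
ln(37.9/0.017) = 7.7095, ln(3.5/0.017) = 5.3273
V₂ = 13.7 × 7.7095/5.3273 = 13.7 × 1.4472 = 19.8262 m/s

19.83 m/s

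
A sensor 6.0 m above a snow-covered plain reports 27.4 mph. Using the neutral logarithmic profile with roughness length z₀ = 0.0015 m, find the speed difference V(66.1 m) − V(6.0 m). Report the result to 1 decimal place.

Log law: V₂ = V₁ · ln(z₂/z₀)/ln(z₁/z₀) = 27.4 × 10.6935/8.2940 = 35.3266 mph
ΔV = 35.3266 − 27.4 = 7.9266 mph

7.9 mph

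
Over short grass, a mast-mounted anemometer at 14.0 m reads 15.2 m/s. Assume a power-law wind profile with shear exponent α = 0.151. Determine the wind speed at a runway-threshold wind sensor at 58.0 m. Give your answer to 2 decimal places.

Power-law profile: V₂ = V₁ · (z₂/z₁)^α
V₂ = 15.2 × (58.0/14.0)^0.151 = 15.2 × (4.1429)^0.151
    = 15.2 × 1.2394 = 18.8389 m/s

18.84 m/s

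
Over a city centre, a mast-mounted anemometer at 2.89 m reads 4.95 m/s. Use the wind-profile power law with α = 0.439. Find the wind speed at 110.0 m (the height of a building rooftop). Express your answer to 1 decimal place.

Power-law profile: V₂ = V₁ · (z₂/z₁)^α
V₂ = 4.95 × (110.0/2.89)^0.439 = 4.95 × (38.0623)^0.439
    = 4.95 × 4.9413 = 24.4592 m/s

24.5 m/s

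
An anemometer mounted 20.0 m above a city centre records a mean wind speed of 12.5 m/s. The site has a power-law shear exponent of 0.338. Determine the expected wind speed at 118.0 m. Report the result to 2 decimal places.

22.77 m/s

Power-law profile: V₂ = V₁ · (z₂/z₁)^α
V₂ = 12.5 × (118.0/20.0)^0.338 = 12.5 × (5.9000)^0.338
    = 12.5 × 1.8220 = 22.7750 m/s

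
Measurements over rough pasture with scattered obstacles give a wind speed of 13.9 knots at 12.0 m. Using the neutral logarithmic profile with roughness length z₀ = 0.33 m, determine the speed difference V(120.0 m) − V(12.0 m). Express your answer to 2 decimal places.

8.91 knots

Log law: V₂ = V₁ · ln(z₂/z₀)/ln(z₁/z₀) = 13.9 × 5.8962/3.5936 = 22.8064 knots
ΔV = 22.8064 − 13.9 = 8.9064 knots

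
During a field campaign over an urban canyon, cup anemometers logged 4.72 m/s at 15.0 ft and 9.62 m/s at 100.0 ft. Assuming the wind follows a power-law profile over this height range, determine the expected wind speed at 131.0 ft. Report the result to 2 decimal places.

10.65 m/s

First find α: α = ln(V₂/V₁)/ln(z₂/z₁) = ln(9.62/4.72)/ln(100.0/15.0) = 0.71204/1.89712 = 0.3753
Extrapolate from 100.0 ft to 131.0 ft: V₃ = 9.62 × (131.0/100.0)^0.3753 = 9.62 × 1.1067 = 10.6461 m/s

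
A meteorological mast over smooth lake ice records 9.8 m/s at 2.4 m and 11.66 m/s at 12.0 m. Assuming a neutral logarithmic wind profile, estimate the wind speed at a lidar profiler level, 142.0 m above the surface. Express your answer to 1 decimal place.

14.5 m/s

Log law: V ∝ ln(z/z₀). From the pair, with r = V₁/V₂ = 0.84048,
ln z₀ = (ln z₁ − r·ln z₂)/(1 − r) = (0.8755 − 0.84048×2.4849)/0.15952 = -7.6044 → z₀ = 0.0004983 m
V₃ = V₁ · ln(z₃/z₀)/ln(z₁/z₀) = 9.8 × 12.5602/8.4798 = 14.5156 m/s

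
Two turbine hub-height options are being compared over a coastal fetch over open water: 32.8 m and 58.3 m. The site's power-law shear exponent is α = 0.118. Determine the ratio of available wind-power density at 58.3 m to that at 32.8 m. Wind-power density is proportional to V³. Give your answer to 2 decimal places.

1.23

Speed ratio: V_B/V_A = (z_B/z_A)^α = (58.3/32.8)^0.118 = (1.7774)^0.118 = 1.07023
Power-density ratio: P_B/P_A = (V_B/V_A)³ = (1.07023)³ = 1.22582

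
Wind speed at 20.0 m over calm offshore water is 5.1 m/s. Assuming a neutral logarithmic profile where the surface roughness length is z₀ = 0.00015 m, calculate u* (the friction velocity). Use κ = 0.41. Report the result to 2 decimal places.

Log law: V(z) = (u*/κ) · ln(z/z₀) ⇒ u* = κ · V / ln(z/z₀)
u* = 0.41 × 5.1 / ln(20.0/0.00015) = 0.41 × 5.1 / 11.8006
   = 2.0910 / 11.8006 = 0.1772 m/s

u* ≈ 0.18 m/s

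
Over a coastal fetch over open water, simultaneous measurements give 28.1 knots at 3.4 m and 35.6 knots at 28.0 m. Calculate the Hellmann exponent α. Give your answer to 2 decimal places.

α ≈ 0.11

Power law: V₂/V₁ = (z₂/z₁)^α ⇒ α = ln(V₂/V₁) / ln(z₂/z₁)
α = ln(35.6/28.1) / ln(28.0/3.4) = ln(1.2669) / ln(8.2353)
  = 0.23658 / 2.10843 = 0.11220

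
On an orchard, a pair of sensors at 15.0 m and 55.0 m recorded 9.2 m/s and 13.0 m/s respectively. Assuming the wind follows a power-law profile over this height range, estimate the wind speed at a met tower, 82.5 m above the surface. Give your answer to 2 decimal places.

14.48 m/s

First find α: α = ln(V₂/V₁)/ln(z₂/z₁) = ln(13.0/9.2)/ln(55.0/15.0) = 0.34575/1.29928 = 0.2661
Extrapolate from 55.0 m to 82.5 m: V₃ = 13.0 × (82.5/55.0)^0.2661 = 13.0 × 1.1139 = 14.4811 m/s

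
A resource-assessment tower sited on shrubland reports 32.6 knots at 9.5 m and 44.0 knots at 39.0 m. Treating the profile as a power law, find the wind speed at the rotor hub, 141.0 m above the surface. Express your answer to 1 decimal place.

57.8 knots

First find α: α = ln(V₂/V₁)/ln(z₂/z₁) = ln(44.0/32.6)/ln(39.0/9.5) = 0.29988/1.41227 = 0.2123
Extrapolate from 39.0 m to 141.0 m: V₃ = 44.0 × (141.0/39.0)^0.2123 = 44.0 × 1.3138 = 57.8056 knots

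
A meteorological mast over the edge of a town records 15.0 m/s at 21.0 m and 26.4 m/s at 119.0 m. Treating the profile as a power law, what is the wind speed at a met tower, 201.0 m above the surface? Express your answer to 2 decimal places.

31.32 m/s

First find α: α = ln(V₂/V₁)/ln(z₂/z₁) = ln(26.4/15.0)/ln(119.0/21.0) = 0.56531/1.73460 = 0.3259
Extrapolate from 119.0 m to 201.0 m: V₃ = 26.4 × (201.0/119.0)^0.3259 = 26.4 × 1.1863 = 31.3181 m/s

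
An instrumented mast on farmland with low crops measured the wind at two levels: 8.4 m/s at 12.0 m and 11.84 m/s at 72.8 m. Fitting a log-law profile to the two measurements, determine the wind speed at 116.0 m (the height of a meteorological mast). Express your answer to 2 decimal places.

Log law: V ∝ ln(z/z₀). From the pair, with r = V₁/V₂ = 0.70946,
ln z₀ = (ln z₁ − r·ln z₂)/(1 − r) = (2.4849 − 0.70946×4.2877)/0.29054 = -1.9173 → z₀ = 0.1470 m
V₃ = V₁ · ln(z₃/z₀)/ln(z₁/z₀) = 8.4 × 6.6709/4.4022 = 12.7290 m/s

12.73 m/s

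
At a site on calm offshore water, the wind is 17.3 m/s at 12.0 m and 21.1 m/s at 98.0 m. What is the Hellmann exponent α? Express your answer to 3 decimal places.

α ≈ 0.095

Power law: V₂/V₁ = (z₂/z₁)^α ⇒ α = ln(V₂/V₁) / ln(z₂/z₁)
α = ln(21.1/17.3) / ln(98.0/12.0) = ln(1.2197) / ln(8.1667)
  = 0.19857 / 2.10006 = 0.09455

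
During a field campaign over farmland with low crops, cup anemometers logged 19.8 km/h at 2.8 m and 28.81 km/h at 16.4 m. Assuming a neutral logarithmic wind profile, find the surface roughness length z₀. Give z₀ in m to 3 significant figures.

z₀ ≈ 0.0576 m

Log law: V(z) ∝ ln(z/z₀). With r = V₁/V₂ = 19.8/28.81 = 0.68726,
r · ln(z₂/z₀) = ln(z₁/z₀) ⇒ ln z₀ = (ln z₁ − r·ln z₂)/(1 − r)
ln z₀ = (1.02962 − 0.68726×2.79728) / 0.31274 = -2.8549
z₀ = exp(-2.8549) = 0.05756 m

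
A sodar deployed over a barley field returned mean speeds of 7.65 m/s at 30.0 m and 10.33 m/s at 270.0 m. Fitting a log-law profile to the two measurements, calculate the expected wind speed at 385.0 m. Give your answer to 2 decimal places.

Log law: V ∝ ln(z/z₀). From the pair, with r = V₁/V₂ = 0.74056,
ln z₀ = (ln z₁ − r·ln z₂)/(1 − r) = (3.4012 − 0.74056×5.5984)/0.25944 = -2.8707 → z₀ = 0.05666 m
V₃ = V₁ · ln(z₃/z₀)/ln(z₁/z₀) = 7.65 × 8.8240/6.2719 = 10.7628 m/s

10.76 m/s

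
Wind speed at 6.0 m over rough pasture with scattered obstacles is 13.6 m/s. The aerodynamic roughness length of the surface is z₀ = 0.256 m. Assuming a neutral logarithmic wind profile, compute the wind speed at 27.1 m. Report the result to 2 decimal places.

20.10 m/s

Log law: V(z) ∝ ln(z/z₀), so V₂/V₁ = ln(z₂/z₀) / ln(z₁/z₀).
ln(27.1/0.256) = 4.6621, ln(6.0/0.256) = 3.1543
V₂ = 13.6 × 4.6621/3.1543 = 13.6 × 1.4780 = 20.1008 m/s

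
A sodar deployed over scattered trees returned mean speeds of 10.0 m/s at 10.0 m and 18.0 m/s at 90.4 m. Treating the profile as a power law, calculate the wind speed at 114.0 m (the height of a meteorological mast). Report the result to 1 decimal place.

19.1 m/s

First find α: α = ln(V₂/V₁)/ln(z₂/z₁) = ln(18.0/10.0)/ln(90.4/10.0) = 0.58779/2.20166 = 0.2670
Extrapolate from 90.4 m to 114.0 m: V₃ = 18.0 × (114.0/90.4)^0.2670 = 18.0 × 1.0639 = 19.1499 m/s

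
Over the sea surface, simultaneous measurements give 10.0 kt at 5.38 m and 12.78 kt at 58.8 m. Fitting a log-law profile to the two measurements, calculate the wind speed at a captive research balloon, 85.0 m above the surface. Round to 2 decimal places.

13.21 kt

Log law: V ∝ ln(z/z₀). From the pair, with r = V₁/V₂ = 0.78247,
ln z₀ = (ln z₁ − r·ln z₂)/(1 − r) = (1.6827 − 0.78247×4.0741)/0.21753 = -6.9197 → z₀ = 0.0009882 m
V₃ = V₁ · ln(z₃/z₀)/ln(z₁/z₀) = 10.0 × 11.3623/8.6024 = 13.2084 kt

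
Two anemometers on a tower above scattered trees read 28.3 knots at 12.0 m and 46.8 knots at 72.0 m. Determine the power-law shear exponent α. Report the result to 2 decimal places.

Power law: V₂/V₁ = (z₂/z₁)^α ⇒ α = ln(V₂/V₁) / ln(z₂/z₁)
α = ln(46.8/28.3) / ln(72.0/12.0) = ln(1.6537) / ln(6.0000)
  = 0.50302 / 1.79176 = 0.28074

α ≈ 0.28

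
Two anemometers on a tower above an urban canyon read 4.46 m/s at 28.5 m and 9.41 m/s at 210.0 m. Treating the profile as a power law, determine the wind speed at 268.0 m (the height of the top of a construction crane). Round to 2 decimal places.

First find α: α = ln(V₂/V₁)/ln(z₂/z₁) = ln(9.41/4.46)/ln(210.0/28.5) = 0.74662/1.99720 = 0.3738
Extrapolate from 210.0 m to 268.0 m: V₃ = 9.41 × (268.0/210.0)^0.3738 = 9.41 × 1.0955 = 10.3082 m/s

10.31 m/s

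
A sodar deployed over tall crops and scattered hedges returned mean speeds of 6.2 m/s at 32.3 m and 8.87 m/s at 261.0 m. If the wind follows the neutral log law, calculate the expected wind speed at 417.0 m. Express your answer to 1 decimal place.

Log law: V ∝ ln(z/z₀). From the pair, with r = V₁/V₂ = 0.69899,
ln z₀ = (ln z₁ − r·ln z₂)/(1 − r) = (3.4751 − 0.69899×5.5645)/0.30101 = -1.3768 → z₀ = 0.2524 m
V₃ = V₁ · ln(z₃/z₀)/ln(z₁/z₀) = 6.2 × 7.4099/4.8519 = 9.4688 m/s

9.5 m/s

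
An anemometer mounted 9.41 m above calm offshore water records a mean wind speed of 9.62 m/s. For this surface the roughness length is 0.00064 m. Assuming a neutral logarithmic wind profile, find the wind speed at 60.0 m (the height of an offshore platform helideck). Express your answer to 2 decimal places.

11.48 m/s

Log law: V(z) ∝ ln(z/z₀), so V₂/V₁ = ln(z₂/z₀) / ln(z₁/z₀).
ln(60.0/0.00064) = 11.4484, ln(9.41/0.00064) = 9.5958
V₂ = 9.62 × 11.4484/9.5958 = 9.62 × 1.1931 = 11.4772 m/s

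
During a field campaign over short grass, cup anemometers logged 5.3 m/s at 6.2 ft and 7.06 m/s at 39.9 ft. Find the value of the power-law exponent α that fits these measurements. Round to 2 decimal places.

α ≈ 0.15

Power law: V₂/V₁ = (z₂/z₁)^α ⇒ α = ln(V₂/V₁) / ln(z₂/z₁)
α = ln(7.06/5.3) / ln(39.9/6.2) = ln(1.3321) / ln(6.4355)
  = 0.28674 / 1.86183 = 0.15401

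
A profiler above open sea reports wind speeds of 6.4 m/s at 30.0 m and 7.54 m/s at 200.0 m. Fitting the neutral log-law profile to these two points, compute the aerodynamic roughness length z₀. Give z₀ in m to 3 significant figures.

Log law: V(z) ∝ ln(z/z₀). With r = V₁/V₂ = 6.4/7.54 = 0.84881,
r · ln(z₂/z₀) = ln(z₁/z₀) ⇒ ln z₀ = (ln z₁ − r·ln z₂)/(1 − r)
ln z₀ = (3.40120 − 0.84881×5.29832) / 0.15119 = -7.2493
z₀ = exp(-7.2493) = 0.0007107 m

z₀ ≈ 0.000711 m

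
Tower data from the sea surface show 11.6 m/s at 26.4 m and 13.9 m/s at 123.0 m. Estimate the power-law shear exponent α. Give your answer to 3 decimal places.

Power law: V₂/V₁ = (z₂/z₁)^α ⇒ α = ln(V₂/V₁) / ln(z₂/z₁)
α = ln(13.9/11.6) / ln(123.0/26.4) = ln(1.1983) / ln(4.6591)
  = 0.18088 / 1.53882 = 0.11755

α ≈ 0.118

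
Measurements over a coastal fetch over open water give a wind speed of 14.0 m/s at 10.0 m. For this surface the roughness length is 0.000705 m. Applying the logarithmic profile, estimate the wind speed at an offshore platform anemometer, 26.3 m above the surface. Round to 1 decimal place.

Log law: V(z) ∝ ln(z/z₀), so V₂/V₁ = ln(z₂/z₀) / ln(z₁/z₀).
ln(26.3/0.000705) = 10.5269, ln(10.0/0.000705) = 9.5599
V₂ = 14.0 × 10.5269/9.5599 = 14.0 × 1.1012 = 15.4161 m/s

15.4 m/s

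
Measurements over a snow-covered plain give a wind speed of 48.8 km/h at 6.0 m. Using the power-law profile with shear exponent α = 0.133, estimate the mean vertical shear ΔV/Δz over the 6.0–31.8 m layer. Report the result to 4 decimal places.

Power law: V₂ = V₁ · (z₂/z₁)^α = 48.8 × (5.3000)^0.133 = 60.9184 km/h
ΔV/Δz = (60.9184 − 48.8)/(31.8 − 6.0) = 12.1184/25.8000 = 0.46971 km/h/m

0.4697 km/h/m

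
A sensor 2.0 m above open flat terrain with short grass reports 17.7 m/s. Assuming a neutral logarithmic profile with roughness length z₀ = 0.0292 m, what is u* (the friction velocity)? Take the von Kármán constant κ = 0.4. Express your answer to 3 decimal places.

Log law: V(z) = (u*/κ) · ln(z/z₀) ⇒ u* = κ · V / ln(z/z₀)
u* = 0.4 × 17.7 / ln(2.0/0.0292) = 0.4 × 17.7 / 4.2267
   = 7.0800 / 4.2267 = 1.6751 m/s

u* ≈ 1.675 m/s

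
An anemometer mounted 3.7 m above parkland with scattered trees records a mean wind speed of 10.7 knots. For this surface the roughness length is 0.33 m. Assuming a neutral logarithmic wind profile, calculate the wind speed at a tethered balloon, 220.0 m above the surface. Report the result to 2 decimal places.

28.79 knots

Log law: V(z) ∝ ln(z/z₀), so V₂/V₁ = ln(z₂/z₀) / ln(z₁/z₀).
ln(220.0/0.33) = 6.5023, ln(3.7/0.33) = 2.4170
V₂ = 10.7 × 6.5023/2.4170 = 10.7 × 2.6902 = 28.7855 knots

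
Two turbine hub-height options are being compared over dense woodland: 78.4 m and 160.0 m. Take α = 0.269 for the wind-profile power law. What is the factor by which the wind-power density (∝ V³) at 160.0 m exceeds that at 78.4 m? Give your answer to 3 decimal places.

Speed ratio: V_B/V_A = (z_B/z_A)^α = (160.0/78.4)^0.269 = (2.0408)^0.269 = 1.21154
Power-density ratio: P_B/P_A = (V_B/V_A)³ = (1.21154)³ = 1.77833

1.778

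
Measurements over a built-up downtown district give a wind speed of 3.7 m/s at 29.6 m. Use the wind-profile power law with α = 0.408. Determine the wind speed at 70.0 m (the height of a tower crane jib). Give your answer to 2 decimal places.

Power-law profile: V₂ = V₁ · (z₂/z₁)^α
V₂ = 3.7 × (70.0/29.6)^0.408 = 3.7 × (2.3649)^0.408
    = 3.7 × 1.4207 = 5.2567 m/s

5.26 m/s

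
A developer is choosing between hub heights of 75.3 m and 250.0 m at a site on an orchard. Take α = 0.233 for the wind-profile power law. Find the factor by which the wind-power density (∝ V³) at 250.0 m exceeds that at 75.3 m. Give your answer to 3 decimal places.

Speed ratio: V_B/V_A = (z_B/z_A)^α = (250.0/75.3)^0.233 = (3.3201)^0.233 = 1.32259
Power-density ratio: P_B/P_A = (V_B/V_A)³ = (1.32259)³ = 2.31356

2.314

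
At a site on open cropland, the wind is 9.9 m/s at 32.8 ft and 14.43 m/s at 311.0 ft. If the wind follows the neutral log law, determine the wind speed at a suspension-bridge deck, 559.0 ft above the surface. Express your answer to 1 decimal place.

Log law: V ∝ ln(z/z₀). From the pair, with r = V₁/V₂ = 0.68607,
ln z₀ = (ln z₁ − r·ln z₂)/(1 − r) = (3.4904 − 0.68607×5.7398)/0.31393 = -1.4254 → z₀ = 0.2404 ft
V₃ = V₁ · ln(z₃/z₀)/ln(z₁/z₀) = 9.9 × 7.7516/4.9158 = 15.6109 m/s

15.6 m/s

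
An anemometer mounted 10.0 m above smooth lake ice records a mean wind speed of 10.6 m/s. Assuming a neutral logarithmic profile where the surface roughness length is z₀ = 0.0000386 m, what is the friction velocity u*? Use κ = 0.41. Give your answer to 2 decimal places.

Log law: V(z) = (u*/κ) · ln(z/z₀) ⇒ u* = κ · V / ln(z/z₀)
u* = 0.41 × 10.6 / ln(10.0/0.0000386) = 0.41 × 10.6 / 12.4648
   = 4.3460 / 12.4648 = 0.3487 m/s

u* ≈ 0.35 m/s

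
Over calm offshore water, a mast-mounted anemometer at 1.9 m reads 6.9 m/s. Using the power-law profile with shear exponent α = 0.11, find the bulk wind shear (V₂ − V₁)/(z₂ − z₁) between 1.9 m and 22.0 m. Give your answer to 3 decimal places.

0.106 m/s/m

Power law: V₂ = V₁ · (z₂/z₁)^α = 6.9 × (11.5789)^0.11 = 9.0334 m/s
ΔV/Δz = (9.0334 − 6.9)/(22.0 − 1.9) = 2.1334/20.1000 = 0.10614 m/s/m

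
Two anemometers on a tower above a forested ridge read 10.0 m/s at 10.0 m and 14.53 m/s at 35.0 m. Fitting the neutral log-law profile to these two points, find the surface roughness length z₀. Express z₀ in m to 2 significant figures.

z₀ ≈ 0.63 m

Log law: V(z) ∝ ln(z/z₀). With r = V₁/V₂ = 10.0/14.53 = 0.68823,
r · ln(z₂/z₀) = ln(z₁/z₀) ⇒ ln z₀ = (ln z₁ − r·ln z₂)/(1 − r)
ln z₀ = (2.30259 − 0.68823×3.55535) / 0.31177 = -0.4629
z₀ = exp(-0.4629) = 0.6295 m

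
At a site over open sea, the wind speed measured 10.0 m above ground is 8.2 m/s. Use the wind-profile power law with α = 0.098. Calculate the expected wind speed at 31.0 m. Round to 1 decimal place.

Power-law profile: V₂ = V₁ · (z₂/z₁)^α
V₂ = 8.2 × (31.0/10.0)^0.098 = 8.2 × (3.1000)^0.098
    = 8.2 × 1.1173 = 9.1615 m/s

9.2 m/s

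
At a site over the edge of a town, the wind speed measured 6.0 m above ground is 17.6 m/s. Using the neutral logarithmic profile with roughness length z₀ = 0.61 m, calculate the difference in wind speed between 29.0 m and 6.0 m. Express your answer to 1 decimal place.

Log law: V₂ = V₁ · ln(z₂/z₀)/ln(z₁/z₀) = 17.6 × 3.8616/2.2861 = 29.7298 m/s
ΔV = 29.7298 − 17.6 = 12.1298 m/s

12.1 m/s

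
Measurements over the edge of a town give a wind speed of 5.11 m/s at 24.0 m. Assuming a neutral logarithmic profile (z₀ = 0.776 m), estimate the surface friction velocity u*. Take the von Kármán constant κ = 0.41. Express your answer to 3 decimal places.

u* ≈ 0.611 m/s

Log law: V(z) = (u*/κ) · ln(z/z₀) ⇒ u* = κ · V / ln(z/z₀)
u* = 0.41 × 5.11 / ln(24.0/0.776) = 0.41 × 5.11 / 3.4317
   = 2.0951 / 3.4317 = 0.6105 m/s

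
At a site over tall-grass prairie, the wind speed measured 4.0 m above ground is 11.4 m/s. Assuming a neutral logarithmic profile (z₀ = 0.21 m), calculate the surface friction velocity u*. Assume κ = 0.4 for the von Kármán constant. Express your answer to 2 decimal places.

Log law: V(z) = (u*/κ) · ln(z/z₀) ⇒ u* = κ · V / ln(z/z₀)
u* = 0.4 × 11.4 / ln(4.0/0.21) = 0.4 × 11.4 / 2.9469
   = 4.5600 / 2.9469 = 1.5474 m/s

u* ≈ 1.55 m/s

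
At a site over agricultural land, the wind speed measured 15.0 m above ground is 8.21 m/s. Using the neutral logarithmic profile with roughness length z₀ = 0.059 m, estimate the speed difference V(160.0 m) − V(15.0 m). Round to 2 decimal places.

3.51 m/s

Log law: V₂ = V₁ · ln(z₂/z₀)/ln(z₁/z₀) = 8.21 × 7.9054/5.5383 = 11.7191 m/s
ΔV = 11.7191 − 8.21 = 3.5091 m/s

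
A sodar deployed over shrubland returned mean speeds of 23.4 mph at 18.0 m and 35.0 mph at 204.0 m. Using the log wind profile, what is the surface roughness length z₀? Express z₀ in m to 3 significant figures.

Log law: V(z) ∝ ln(z/z₀). With r = V₁/V₂ = 23.4/35.0 = 0.66857,
r · ln(z₂/z₀) = ln(z₁/z₀) ⇒ ln z₀ = (ln z₁ − r·ln z₂)/(1 − r)
ln z₀ = (2.89037 − 0.66857×5.31812) / 0.33143 = -2.0070
z₀ = exp(-2.0070) = 0.1344 m

z₀ ≈ 0.134 m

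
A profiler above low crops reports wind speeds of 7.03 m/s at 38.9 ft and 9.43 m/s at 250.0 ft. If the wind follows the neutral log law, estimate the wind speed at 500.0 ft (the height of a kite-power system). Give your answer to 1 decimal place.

Log law: V ∝ ln(z/z₀). From the pair, with r = V₁/V₂ = 0.74549,
ln z₀ = (ln z₁ − r·ln z₂)/(1 − r) = (3.6610 − 0.74549×5.5215)/0.25451 = -1.7886 → z₀ = 0.1672 ft
V₃ = V₁ · ln(z₃/z₀)/ln(z₁/z₀) = 7.03 × 8.0032/5.4496 = 10.3242 m/s

10.3 m/s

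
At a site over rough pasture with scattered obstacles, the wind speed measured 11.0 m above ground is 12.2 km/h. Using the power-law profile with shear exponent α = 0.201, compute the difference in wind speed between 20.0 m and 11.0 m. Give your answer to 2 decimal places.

1.56 km/h

Power law: V₂ = V₁ · (z₂/z₁)^α = 12.2 × (1.8182)^0.201 = 13.7577 km/h
ΔV = 13.7577 − 12.2 = 1.5577 km/h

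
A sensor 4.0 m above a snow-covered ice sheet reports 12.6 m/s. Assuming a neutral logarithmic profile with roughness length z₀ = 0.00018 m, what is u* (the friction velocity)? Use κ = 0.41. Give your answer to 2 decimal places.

Log law: V(z) = (u*/κ) · ln(z/z₀) ⇒ u* = κ · V / ln(z/z₀)
u* = 0.41 × 12.6 / ln(4.0/0.00018) = 0.41 × 12.6 / 10.0088
   = 5.1660 / 10.0088 = 0.5161 m/s

u* ≈ 0.52 m/s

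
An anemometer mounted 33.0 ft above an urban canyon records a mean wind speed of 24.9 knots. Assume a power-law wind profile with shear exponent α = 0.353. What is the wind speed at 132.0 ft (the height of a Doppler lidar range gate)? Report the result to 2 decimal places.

40.62 knots

Power-law profile: V₂ = V₁ · (z₂/z₁)^α
V₂ = 24.9 × (132.0/33.0)^0.353 = 24.9 × (4.0000)^0.353
    = 24.9 × 1.6313 = 40.6187 knots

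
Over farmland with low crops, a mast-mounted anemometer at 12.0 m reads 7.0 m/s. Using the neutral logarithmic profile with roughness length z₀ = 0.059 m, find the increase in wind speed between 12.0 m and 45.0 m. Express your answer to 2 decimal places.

Log law: V₂ = V₁ · ln(z₂/z₀)/ln(z₁/z₀) = 7.0 × 6.6369/5.3151 = 8.7407 m/s
ΔV = 8.7407 − 7.0 = 1.7407 m/s

1.74 m/s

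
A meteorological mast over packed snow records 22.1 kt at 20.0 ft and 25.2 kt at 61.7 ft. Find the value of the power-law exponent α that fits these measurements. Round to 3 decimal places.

α ≈ 0.117

Power law: V₂/V₁ = (z₂/z₁)^α ⇒ α = ln(V₂/V₁) / ln(z₂/z₁)
α = ln(25.2/22.1) / ln(61.7/20.0) = ln(1.1403) / ln(3.0850)
  = 0.13127 / 1.12655 = 0.11652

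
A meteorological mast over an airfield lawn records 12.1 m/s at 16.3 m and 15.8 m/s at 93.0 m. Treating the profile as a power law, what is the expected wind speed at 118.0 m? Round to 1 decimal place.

First find α: α = ln(V₂/V₁)/ln(z₂/z₁) = ln(15.8/12.1)/ln(93.0/16.3) = 0.26680/1.74143 = 0.1532
Extrapolate from 93.0 m to 118.0 m: V₃ = 15.8 × (118.0/93.0)^0.1532 = 15.8 × 1.0372 = 16.3870 m/s

16.4 m/s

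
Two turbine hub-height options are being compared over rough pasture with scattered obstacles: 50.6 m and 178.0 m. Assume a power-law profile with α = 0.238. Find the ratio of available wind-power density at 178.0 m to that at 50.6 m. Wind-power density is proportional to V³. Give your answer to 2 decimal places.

Speed ratio: V_B/V_A = (z_B/z_A)^α = (178.0/50.6)^0.238 = (3.5178)^0.238 = 1.34900
Power-density ratio: P_B/P_A = (V_B/V_A)³ = (1.34900)³ = 2.45491

2.45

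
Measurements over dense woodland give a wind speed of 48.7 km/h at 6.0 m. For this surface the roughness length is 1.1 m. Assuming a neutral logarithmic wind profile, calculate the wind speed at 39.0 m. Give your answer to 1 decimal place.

102.4 km/h

Log law: V(z) ∝ ln(z/z₀), so V₂/V₁ = ln(z₂/z₀) / ln(z₁/z₀).
ln(39.0/1.1) = 3.5683, ln(6.0/1.1) = 1.6964
V₂ = 48.7 × 3.5683/1.6964 = 48.7 × 2.1034 = 102.4339 km/h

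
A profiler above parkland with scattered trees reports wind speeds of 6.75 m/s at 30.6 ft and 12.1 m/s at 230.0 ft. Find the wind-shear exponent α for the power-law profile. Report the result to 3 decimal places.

α ≈ 0.289

Power law: V₂/V₁ = (z₂/z₁)^α ⇒ α = ln(V₂/V₁) / ln(z₂/z₁)
α = ln(12.1/6.75) / ln(230.0/30.6) = ln(1.7926) / ln(7.5163)
  = 0.58366 / 2.01708 = 0.28936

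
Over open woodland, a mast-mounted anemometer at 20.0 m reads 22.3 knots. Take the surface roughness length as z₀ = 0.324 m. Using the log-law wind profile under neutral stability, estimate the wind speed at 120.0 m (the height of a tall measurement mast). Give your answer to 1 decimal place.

Log law: V(z) ∝ ln(z/z₀), so V₂/V₁ = ln(z₂/z₀) / ln(z₁/z₀).
ln(120.0/0.324) = 5.9145, ln(20.0/0.324) = 4.1227
V₂ = 22.3 × 5.9145/4.1227 = 22.3 × 1.4346 = 31.9917 knots

32.0 knots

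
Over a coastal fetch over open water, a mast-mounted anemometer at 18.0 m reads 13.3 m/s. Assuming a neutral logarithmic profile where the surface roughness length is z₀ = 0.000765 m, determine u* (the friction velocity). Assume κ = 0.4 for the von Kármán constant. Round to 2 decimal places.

Log law: V(z) = (u*/κ) · ln(z/z₀) ⇒ u* = κ · V / ln(z/z₀)
u* = 0.4 × 13.3 / ln(18.0/0.000765) = 0.4 × 13.3 / 10.0660
   = 5.3200 / 10.0660 = 0.5285 m/s

u* ≈ 0.53 m/s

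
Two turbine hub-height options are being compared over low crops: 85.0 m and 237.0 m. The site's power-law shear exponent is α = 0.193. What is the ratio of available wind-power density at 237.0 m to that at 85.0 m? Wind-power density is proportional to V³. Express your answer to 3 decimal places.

Speed ratio: V_B/V_A = (z_B/z_A)^α = (237.0/85.0)^0.193 = (2.7882)^0.193 = 1.21885
Power-density ratio: P_B/P_A = (V_B/V_A)³ = (1.21885)³ = 1.81070

1.811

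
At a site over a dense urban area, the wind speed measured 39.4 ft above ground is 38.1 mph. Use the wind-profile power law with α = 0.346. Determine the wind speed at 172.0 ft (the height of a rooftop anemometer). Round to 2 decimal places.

63.44 mph

Power-law profile: V₂ = V₁ · (z₂/z₁)^α
V₂ = 38.1 × (172.0/39.4)^0.346 = 38.1 × (4.3655)^0.346
    = 38.1 × 1.6651 = 63.4419 mph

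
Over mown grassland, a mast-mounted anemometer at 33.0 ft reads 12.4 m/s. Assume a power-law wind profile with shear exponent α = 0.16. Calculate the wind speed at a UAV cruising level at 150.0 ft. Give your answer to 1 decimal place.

15.8 m/s

Power-law profile: V₂ = V₁ · (z₂/z₁)^α
V₂ = 12.4 × (150.0/33.0)^0.16 = 12.4 × (4.5455)^0.16
    = 12.4 × 1.2741 = 15.7992 m/s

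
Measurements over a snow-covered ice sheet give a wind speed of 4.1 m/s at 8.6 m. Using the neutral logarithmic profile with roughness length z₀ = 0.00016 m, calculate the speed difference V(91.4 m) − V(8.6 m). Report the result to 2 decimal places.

0.89 m/s

Log law: V₂ = V₁ · ln(z₂/z₀)/ln(z₁/z₀) = 4.1 × 13.2556/10.8921 = 4.9897 m/s
ΔV = 4.9897 − 4.1 = 0.8897 m/s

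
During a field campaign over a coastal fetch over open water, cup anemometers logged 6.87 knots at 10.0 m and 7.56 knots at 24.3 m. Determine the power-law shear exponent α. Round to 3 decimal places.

Power law: V₂/V₁ = (z₂/z₁)^α ⇒ α = ln(V₂/V₁) / ln(z₂/z₁)
α = ln(7.56/6.87) / ln(24.3/10.0) = ln(1.1004) / ln(2.4300)
  = 0.09571 / 0.88789 = 0.10779

α ≈ 0.108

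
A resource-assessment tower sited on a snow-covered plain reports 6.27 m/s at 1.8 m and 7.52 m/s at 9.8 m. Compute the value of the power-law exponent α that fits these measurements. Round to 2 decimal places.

Power law: V₂/V₁ = (z₂/z₁)^α ⇒ α = ln(V₂/V₁) / ln(z₂/z₁)
α = ln(7.52/6.27) / ln(9.8/1.8) = ln(1.1994) / ln(5.4444)
  = 0.18179 / 1.69460 = 0.10728

α ≈ 0.11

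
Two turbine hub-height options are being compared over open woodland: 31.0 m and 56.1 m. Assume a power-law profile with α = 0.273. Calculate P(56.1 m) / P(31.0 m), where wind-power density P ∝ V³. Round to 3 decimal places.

Speed ratio: V_B/V_A = (z_B/z_A)^α = (56.1/31.0)^0.273 = (1.8097)^0.273 = 1.17578
Power-density ratio: P_B/P_A = (V_B/V_A)³ = (1.17578)³ = 1.62546

1.625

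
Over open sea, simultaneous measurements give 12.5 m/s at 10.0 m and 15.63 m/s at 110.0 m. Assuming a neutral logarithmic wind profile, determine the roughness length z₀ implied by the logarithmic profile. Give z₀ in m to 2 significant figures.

z₀ ≈ 0.00069 m

Log law: V(z) ∝ ln(z/z₀). With r = V₁/V₂ = 12.5/15.63 = 0.79974,
r · ln(z₂/z₀) = ln(z₁/z₀) ⇒ ln z₀ = (ln z₁ − r·ln z₂)/(1 − r)
ln z₀ = (2.30259 − 0.79974×4.70048) / 0.20026 = -7.2737
z₀ = exp(-7.2737) = 0.0006936 m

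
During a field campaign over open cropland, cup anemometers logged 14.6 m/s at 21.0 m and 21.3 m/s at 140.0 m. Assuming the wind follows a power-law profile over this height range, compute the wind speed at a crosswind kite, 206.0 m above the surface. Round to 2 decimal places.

23.00 m/s

First find α: α = ln(V₂/V₁)/ln(z₂/z₁) = ln(21.3/14.6)/ln(140.0/21.0) = 0.37769/1.89712 = 0.1991
Extrapolate from 140.0 m to 206.0 m: V₃ = 21.3 × (206.0/140.0)^0.1991 = 21.3 × 1.0799 = 23.0024 m/s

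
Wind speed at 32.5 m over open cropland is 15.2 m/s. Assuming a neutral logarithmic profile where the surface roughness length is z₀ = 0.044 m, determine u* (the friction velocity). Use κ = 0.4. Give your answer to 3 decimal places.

Log law: V(z) = (u*/κ) · ln(z/z₀) ⇒ u* = κ · V / ln(z/z₀)
u* = 0.4 × 15.2 / ln(32.5/0.044) = 0.4 × 15.2 / 6.6048
   = 6.0800 / 6.6048 = 0.9205 m/s

u* ≈ 0.921 m/s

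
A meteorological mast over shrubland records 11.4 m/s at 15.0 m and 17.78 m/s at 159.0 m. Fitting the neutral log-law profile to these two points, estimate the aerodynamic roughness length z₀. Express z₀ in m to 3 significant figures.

z₀ ≈ 0.221 m

Log law: V(z) ∝ ln(z/z₀). With r = V₁/V₂ = 11.4/17.78 = 0.64117,
r · ln(z₂/z₀) = ln(z₁/z₀) ⇒ ln z₀ = (ln z₁ − r·ln z₂)/(1 − r)
ln z₀ = (2.70805 − 0.64117×5.06890) / 0.35883 = -1.5104
z₀ = exp(-1.5104) = 0.2208 m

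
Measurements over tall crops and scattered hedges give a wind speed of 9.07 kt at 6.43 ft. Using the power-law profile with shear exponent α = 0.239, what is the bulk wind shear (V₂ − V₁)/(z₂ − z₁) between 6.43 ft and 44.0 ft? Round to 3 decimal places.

0.141 kt/ft

Power law: V₂ = V₁ · (z₂/z₁)^α = 9.07 × (6.8429)^0.239 = 14.3625 kt
ΔV/Δz = (14.3625 − 9.07)/(44.0 − 6.43) = 5.2925/37.5700 = 0.14087 kt/ft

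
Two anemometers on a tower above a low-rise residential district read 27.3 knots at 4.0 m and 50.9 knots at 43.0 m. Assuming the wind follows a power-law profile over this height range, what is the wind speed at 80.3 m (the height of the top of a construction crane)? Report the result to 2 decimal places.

First find α: α = ln(V₂/V₁)/ln(z₂/z₁) = ln(50.9/27.3)/ln(43.0/4.0) = 0.62298/2.37491 = 0.2623
Extrapolate from 43.0 m to 80.3 m: V₃ = 50.9 × (80.3/43.0)^0.2623 = 50.9 × 1.1780 = 59.9612 knots

59.96 knots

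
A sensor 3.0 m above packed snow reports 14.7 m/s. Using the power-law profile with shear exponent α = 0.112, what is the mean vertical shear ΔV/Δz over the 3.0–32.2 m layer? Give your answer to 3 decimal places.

0.153 m/s/m

Power law: V₂ = V₁ · (z₂/z₁)^α = 14.7 × (10.7333)^0.112 = 19.1761 m/s
ΔV/Δz = (19.1761 − 14.7)/(32.2 − 3.0) = 4.4761/29.2000 = 0.15329 m/s/m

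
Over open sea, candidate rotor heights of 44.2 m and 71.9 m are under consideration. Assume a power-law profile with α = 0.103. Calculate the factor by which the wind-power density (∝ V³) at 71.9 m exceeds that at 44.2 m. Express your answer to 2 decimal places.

Speed ratio: V_B/V_A = (z_B/z_A)^α = (71.9/44.2)^0.103 = (1.6267)^0.103 = 1.05139
Power-density ratio: P_B/P_A = (V_B/V_A)³ = (1.05139)³ = 1.16223

1.16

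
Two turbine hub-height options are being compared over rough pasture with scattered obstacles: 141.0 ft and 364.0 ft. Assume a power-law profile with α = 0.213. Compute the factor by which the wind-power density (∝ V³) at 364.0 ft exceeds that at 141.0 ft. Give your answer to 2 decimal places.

1.83

Speed ratio: V_B/V_A = (z_B/z_A)^α = (364.0/141.0)^0.213 = (2.5816)^0.213 = 1.22386
Power-density ratio: P_B/P_A = (V_B/V_A)³ = (1.22386)³ = 1.83313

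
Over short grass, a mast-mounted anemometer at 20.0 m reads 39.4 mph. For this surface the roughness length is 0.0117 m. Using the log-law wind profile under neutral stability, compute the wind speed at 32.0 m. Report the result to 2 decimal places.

41.89 mph

Log law: V(z) ∝ ln(z/z₀), so V₂/V₁ = ln(z₂/z₀) / ln(z₁/z₀).
ln(32.0/0.0117) = 7.9139, ln(20.0/0.0117) = 7.4439
V₂ = 39.4 × 7.9139/7.4439 = 39.4 × 1.0631 = 41.8877 mph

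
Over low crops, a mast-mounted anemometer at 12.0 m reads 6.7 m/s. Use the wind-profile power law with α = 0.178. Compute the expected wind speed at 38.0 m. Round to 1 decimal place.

Power-law profile: V₂ = V₁ · (z₂/z₁)^α
V₂ = 6.7 × (38.0/12.0)^0.178 = 6.7 × (3.1667)^0.178
    = 6.7 × 1.2277 = 8.2259 m/s

8.2 m/s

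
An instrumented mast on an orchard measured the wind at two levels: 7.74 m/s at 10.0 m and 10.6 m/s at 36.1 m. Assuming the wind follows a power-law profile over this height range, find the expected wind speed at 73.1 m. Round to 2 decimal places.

12.60 m/s

First find α: α = ln(V₂/V₁)/ln(z₂/z₁) = ln(10.6/7.74)/ln(36.1/10.0) = 0.31445/1.28371 = 0.2450
Extrapolate from 36.1 m to 73.1 m: V₃ = 10.6 × (73.1/36.1)^0.2450 = 10.6 × 1.1887 = 12.5998 m/s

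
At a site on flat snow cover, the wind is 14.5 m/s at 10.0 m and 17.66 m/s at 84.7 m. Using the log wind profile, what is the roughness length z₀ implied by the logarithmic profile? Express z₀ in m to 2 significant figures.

Log law: V(z) ∝ ln(z/z₀). With r = V₁/V₂ = 14.5/17.66 = 0.82106,
r · ln(z₂/z₀) = ln(z₁/z₀) ⇒ ln z₀ = (ln z₁ − r·ln z₂)/(1 − r)
ln z₀ = (2.30259 − 0.82106×4.43912) / 0.17894 = -7.5011
z₀ = exp(-7.5011) = 0.0005525 m

z₀ ≈ 0.00055 m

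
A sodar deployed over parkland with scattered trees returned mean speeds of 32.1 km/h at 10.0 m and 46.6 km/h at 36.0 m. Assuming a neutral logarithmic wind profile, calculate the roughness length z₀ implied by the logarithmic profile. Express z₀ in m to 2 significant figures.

z₀ ≈ 0.59 m

Log law: V(z) ∝ ln(z/z₀). With r = V₁/V₂ = 32.1/46.6 = 0.68884,
r · ln(z₂/z₀) = ln(z₁/z₀) ⇒ ln z₀ = (ln z₁ − r·ln z₂)/(1 − r)
ln z₀ = (2.30259 − 0.68884×3.58352) / 0.31116 = -0.5331
z₀ = exp(-0.5331) = 0.5868 m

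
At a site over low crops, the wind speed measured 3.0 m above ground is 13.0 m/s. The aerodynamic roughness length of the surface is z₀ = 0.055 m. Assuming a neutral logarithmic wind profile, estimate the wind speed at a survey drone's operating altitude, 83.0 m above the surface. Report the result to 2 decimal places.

23.79 m/s

Log law: V(z) ∝ ln(z/z₀), so V₂/V₁ = ln(z₂/z₀) / ln(z₁/z₀).
ln(83.0/0.055) = 7.3193, ln(3.0/0.055) = 3.9990
V₂ = 13.0 × 7.3193/3.9990 = 13.0 × 1.8303 = 23.7933 m/s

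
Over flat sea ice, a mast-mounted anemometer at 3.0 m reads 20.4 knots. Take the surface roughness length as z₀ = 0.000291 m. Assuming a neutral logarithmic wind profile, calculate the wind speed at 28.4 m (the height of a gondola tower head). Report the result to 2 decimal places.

25.36 knots

Log law: V(z) ∝ ln(z/z₀), so V₂/V₁ = ln(z₂/z₀) / ln(z₁/z₀).
ln(28.4/0.000291) = 11.4886, ln(3.0/0.000291) = 9.2408
V₂ = 20.4 × 11.4886/9.2408 = 20.4 × 1.2432 = 25.3622 knots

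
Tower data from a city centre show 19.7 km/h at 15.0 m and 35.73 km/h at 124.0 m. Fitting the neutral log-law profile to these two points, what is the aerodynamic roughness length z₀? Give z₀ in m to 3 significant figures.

z₀ ≈ 1.12 m

Log law: V(z) ∝ ln(z/z₀). With r = V₁/V₂ = 19.7/35.73 = 0.55136,
r · ln(z₂/z₀) = ln(z₁/z₀) ⇒ ln z₀ = (ln z₁ − r·ln z₂)/(1 − r)
ln z₀ = (2.70805 − 0.55136×4.82028) / 0.44864 = 0.1122
z₀ = exp(0.1122) = 1.119 m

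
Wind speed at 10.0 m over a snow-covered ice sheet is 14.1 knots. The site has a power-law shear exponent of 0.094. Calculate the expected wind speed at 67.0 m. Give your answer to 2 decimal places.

16.86 knots

Power-law profile: V₂ = V₁ · (z₂/z₁)^α
V₂ = 14.1 × (67.0/10.0)^0.094 = 14.1 × (6.7000)^0.094
    = 14.1 × 1.1958 = 16.8605 knots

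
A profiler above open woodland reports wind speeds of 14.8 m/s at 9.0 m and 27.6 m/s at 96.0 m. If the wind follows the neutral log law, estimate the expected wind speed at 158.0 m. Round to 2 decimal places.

Log law: V ∝ ln(z/z₀). From the pair, with r = V₁/V₂ = 0.53623,
ln z₀ = (ln z₁ − r·ln z₂)/(1 − r) = (2.1972 − 0.53623×4.5643)/0.46377 = -0.5398 → z₀ = 0.5829 m
V₃ = V₁ · ln(z₃/z₀)/ln(z₁/z₀) = 14.8 × 5.6024/2.7370 = 30.2942 m/s

30.29 m/s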